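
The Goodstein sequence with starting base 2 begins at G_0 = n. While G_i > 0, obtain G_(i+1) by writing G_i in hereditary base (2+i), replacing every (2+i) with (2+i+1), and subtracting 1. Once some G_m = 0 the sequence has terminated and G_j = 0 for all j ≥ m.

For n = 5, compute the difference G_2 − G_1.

228

i=0: 5 = 2^2 + 1 (b=2); 2→3: 3^3 + 1 = 28; 28−1 = 27
i=1: 27 = 3^3 (b=3); 3→4: 4^4 = 256; 256−1 = 255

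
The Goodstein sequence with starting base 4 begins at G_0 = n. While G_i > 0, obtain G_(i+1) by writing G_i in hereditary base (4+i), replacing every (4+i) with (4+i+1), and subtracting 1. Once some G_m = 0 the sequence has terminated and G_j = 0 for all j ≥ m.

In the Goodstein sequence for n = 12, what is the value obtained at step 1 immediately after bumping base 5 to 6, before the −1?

16

G_0 = 12. HB_4(12) = 3·4. Bump = 15. G_1 = 14.
G_1 = 14. HB_5(14) = 2·5 + 4. Bump = 16. G_2 = 15.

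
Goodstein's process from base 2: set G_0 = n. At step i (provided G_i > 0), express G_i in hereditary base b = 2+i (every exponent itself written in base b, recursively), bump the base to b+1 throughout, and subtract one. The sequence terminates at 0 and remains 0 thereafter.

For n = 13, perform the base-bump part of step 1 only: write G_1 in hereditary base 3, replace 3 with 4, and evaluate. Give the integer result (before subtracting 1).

1280

i=0: 13 = 2^(2 + 1) + 2^2 + 1 (b=2); 2→3: 3^(3 + 1) + 3^3 + 1 = 109; 109−1 = 108
i=1: 108 = 3^(3 + 1) + 3^3 (b=3); 3→4: 4^(4 + 1) + 4^4 = 1280; 1280−1 = 1279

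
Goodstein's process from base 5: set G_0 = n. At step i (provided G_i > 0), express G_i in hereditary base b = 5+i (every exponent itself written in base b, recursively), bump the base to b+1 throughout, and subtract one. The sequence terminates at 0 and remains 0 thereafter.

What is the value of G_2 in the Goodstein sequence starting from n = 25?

[0] 25 ≡ 5^2 (base 5). Lift 6: 36. −1: 35.
[1] 35 ≡ 5·6 + 5 (base 6). Lift 7: 40. −1: 39.
[2] 39 ≡ 5·7 + 4 (base 7). Lift 8: 44. −1: 43.

39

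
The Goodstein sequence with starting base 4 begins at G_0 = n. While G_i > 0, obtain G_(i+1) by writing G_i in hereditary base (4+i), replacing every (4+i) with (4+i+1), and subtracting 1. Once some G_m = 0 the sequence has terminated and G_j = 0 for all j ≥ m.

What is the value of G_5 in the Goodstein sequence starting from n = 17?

step 0: 17 = 4^2 + 1; sub 5 for 4: 5^2 + 1; = 26; G_1 = 26−1 = 25
step 1: 25 = 5^2; sub 6 for 5: 6^2; = 36; G_2 = 36−1 = 35
step 2: 35 = 5·6 + 5; sub 7 for 6: 5·7 + 5; = 40; G_3 = 40−1 = 39
step 3: 39 = 5·7 + 4; sub 8 for 7: 5·8 + 4; = 44; G_4 = 44−1 = 43
step 4: 43 = 5·8 + 3; sub 9 for 8: 5·9 + 3; = 48; G_5 = 48−1 = 47

47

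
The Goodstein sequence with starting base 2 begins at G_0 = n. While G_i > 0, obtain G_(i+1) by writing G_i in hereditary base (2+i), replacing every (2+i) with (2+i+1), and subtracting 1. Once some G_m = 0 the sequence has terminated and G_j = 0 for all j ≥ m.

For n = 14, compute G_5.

5862840

G_0 = 14. HB_2(14) = 2^(2 + 1) + 2^2 + 2. Bump = 111. G_1 = 110.
G_1 = 110. HB_3(110) = 3^(3 + 1) + 3^3 + 2. Bump = 1282. G_2 = 1281.
G_2 = 1281. HB_4(1281) = 4^(4 + 1) + 4^4 + 1. Bump = 18751. G_3 = 18750.
G_3 = 18750. HB_5(18750) = 5^(5 + 1) + 5^5. Bump = 326592. G_4 = 326591.
G_4 = 326591. HB_6(326591) = 6^(6 + 1) + 5·6^5 + 5·6^4 + 5·6^3 + 5·6^2 + 5·6 + 5. Bump = 5862841. G_5 = 5862840.
G_5 = 5862840. HB_7(5862840) = 7^(7 + 1) + 5·7^5 + 5·7^4 + 5·7^3 + 5·7^2 + 5·7 + 4. Bump = 134404972. G_6 = 134404971.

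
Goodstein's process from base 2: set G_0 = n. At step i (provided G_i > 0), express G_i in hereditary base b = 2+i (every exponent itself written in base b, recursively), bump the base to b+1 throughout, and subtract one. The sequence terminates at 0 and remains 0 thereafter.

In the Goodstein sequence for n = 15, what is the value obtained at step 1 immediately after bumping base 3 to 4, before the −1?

step 0: 15 = 2^(2 + 1) + 2^2 + 2 + 1; sub 3 for 2: 3^(3 + 1) + 3^3 + 3 + 1; = 112; G_1 = 112−1 = 111
step 1: 111 = 3^(3 + 1) + 3^3 + 3; sub 4 for 3: 4^(4 + 1) + 4^4 + 4; = 1284; G_2 = 1284−1 = 1283

1284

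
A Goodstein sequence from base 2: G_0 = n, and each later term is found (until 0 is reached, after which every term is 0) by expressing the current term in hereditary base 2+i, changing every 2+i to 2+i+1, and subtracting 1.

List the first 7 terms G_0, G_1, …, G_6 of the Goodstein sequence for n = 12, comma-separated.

G_0=12  [base 2] 2^(2 + 1) + 2^2  →[2↦3]→  3^(3 + 1) + 3^3 = 108  −1 ⇒ G_1=107
G_1=107  [base 3] 3^(3 + 1) + 2·3^2 + 2·3 + 2  →[3↦4]→  4^(4 + 1) + 2·4^2 + 2·4 + 2 = 1066  −1 ⇒ G_2=1065
G_2=1065  [base 4] 4^(4 + 1) + 2·4^2 + 2·4 + 1  →[4↦5]→  5^(5 + 1) + 2·5^2 + 2·5 + 1 = 15686  −1 ⇒ G_3=15685
G_3=15685  [base 5] 5^(5 + 1) + 2·5^2 + 2·5  →[5↦6]→  6^(6 + 1) + 2·6^2 + 2·6 = 280020  −1 ⇒ G_4=280019
G_4=280019  [base 6] 6^(6 + 1) + 2·6^2 + 6 + 5  →[6↦7]→  7^(7 + 1) + 2·7^2 + 7 + 5 = 5764911  −1 ⇒ G_5=5764910
G_5=5764910  [base 7] 7^(7 + 1) + 2·7^2 + 7 + 4  →[7↦8]→  8^(8 + 1) + 2·8^2 + 8 + 4 = 134217868  −1 ⇒ G_6=134217867

12, 107, 1065, 15685, 280019, 5764910, 134217867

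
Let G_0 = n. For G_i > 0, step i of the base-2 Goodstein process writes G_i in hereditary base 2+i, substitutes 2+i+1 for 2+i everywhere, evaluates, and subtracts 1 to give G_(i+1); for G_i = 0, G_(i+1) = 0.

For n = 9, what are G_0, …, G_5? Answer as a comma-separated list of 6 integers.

9, 81, 1023, 9842, 140743, 2471826

(0) 9|_2 = 2^(2 + 1) + 1 ↦ 3^(3 + 1) + 1|_3 = 82 ⇒ 81
(1) 81|_3 = 3^(3 + 1) ↦ 4^(4 + 1)|_4 = 1024 ⇒ 1023
(2) 1023|_4 = 3·4^4 + 3·4^3 + 3·4^2 + 3·4 + 3 ↦ 3·5^5 + 3·5^3 + 3·5^2 + 3·5 + 3|_5 = 9843 ⇒ 9842
(3) 9842|_5 = 3·5^5 + 3·5^3 + 3·5^2 + 3·5 + 2 ↦ 3·6^6 + 3·6^3 + 3·6^2 + 3·6 + 2|_6 = 140744 ⇒ 140743
(4) 140743|_6 = 3·6^6 + 3·6^3 + 3·6^2 + 3·6 + 1 ↦ 3·7^7 + 3·7^3 + 3·7^2 + 3·7 + 1|_7 = 2471827 ⇒ 2471826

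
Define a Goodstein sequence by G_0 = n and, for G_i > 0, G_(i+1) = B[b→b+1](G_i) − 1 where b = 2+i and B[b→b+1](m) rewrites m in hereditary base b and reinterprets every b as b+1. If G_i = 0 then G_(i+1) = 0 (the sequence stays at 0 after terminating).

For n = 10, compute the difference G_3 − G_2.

step 0: 10 = 2^(2 + 1) + 2; sub 3 for 2: 3^(3 + 1) + 3; = 84; G_1 = 84−1 = 83
step 1: 83 = 3^(3 + 1) + 2; sub 4 for 3: 4^(4 + 1) + 2; = 1026; G_2 = 1026−1 = 1025
step 2: 1025 = 4^(4 + 1) + 1; sub 5 for 4: 5^(5 + 1) + 1; = 15626; G_3 = 15626−1 = 15625

14600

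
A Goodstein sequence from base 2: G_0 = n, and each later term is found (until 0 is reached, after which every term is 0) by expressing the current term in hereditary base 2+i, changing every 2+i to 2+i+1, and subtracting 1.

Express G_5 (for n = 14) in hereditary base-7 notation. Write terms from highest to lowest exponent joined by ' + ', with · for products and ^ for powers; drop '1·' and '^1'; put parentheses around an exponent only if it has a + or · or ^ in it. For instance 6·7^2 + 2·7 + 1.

14 —HB2→ 2^(2 + 1) + 2^2 + 2 —bump→ 3^(3 + 1) + 3^3 + 3 = 111 —(−1)→ 110
110 —HB3→ 3^(3 + 1) + 3^3 + 2 —bump→ 4^(4 + 1) + 4^4 + 2 = 1282 —(−1)→ 1281
1281 —HB4→ 4^(4 + 1) + 4^4 + 1 —bump→ 5^(5 + 1) + 5^5 + 1 = 18751 —(−1)→ 18750
18750 —HB5→ 5^(5 + 1) + 5^5 —bump→ 6^(6 + 1) + 6^6 = 326592 —(−1)→ 326591
326591 —HB6→ 6^(6 + 1) + 5·6^5 + 5·6^4 + 5·6^3 + 5·6^2 + 5·6 + 5 —bump→ 7^(7 + 1) + 5·7^5 + 5·7^4 + 5·7^3 + 5·7^2 + 5·7 + 5 = 5862841 —(−1)→ 5862840

7^(7 + 1) + 5·7^5 + 5·7^4 + 5·7^3 + 5·7^2 + 5·7 + 4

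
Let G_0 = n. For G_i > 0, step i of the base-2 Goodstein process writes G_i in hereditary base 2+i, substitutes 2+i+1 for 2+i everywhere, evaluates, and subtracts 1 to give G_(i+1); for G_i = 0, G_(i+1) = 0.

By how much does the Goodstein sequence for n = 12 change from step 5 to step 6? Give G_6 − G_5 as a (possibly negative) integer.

G_0 = 12. HB_2(12) = 2^(2 + 1) + 2^2. Bump = 108. G_1 = 107.
G_1 = 107. HB_3(107) = 3^(3 + 1) + 2·3^2 + 2·3 + 2. Bump = 1066. G_2 = 1065.
G_2 = 1065. HB_4(1065) = 4^(4 + 1) + 2·4^2 + 2·4 + 1. Bump = 15686. G_3 = 15685.
G_3 = 15685. HB_5(15685) = 5^(5 + 1) + 2·5^2 + 2·5. Bump = 280020. G_4 = 280019.
G_4 = 280019. HB_6(280019) = 6^(6 + 1) + 2·6^2 + 6 + 5. Bump = 5764911. G_5 = 5764910.
G_5 = 5764910. HB_7(5764910) = 7^(7 + 1) + 2·7^2 + 7 + 4. Bump = 134217868. G_6 = 134217867.

128452957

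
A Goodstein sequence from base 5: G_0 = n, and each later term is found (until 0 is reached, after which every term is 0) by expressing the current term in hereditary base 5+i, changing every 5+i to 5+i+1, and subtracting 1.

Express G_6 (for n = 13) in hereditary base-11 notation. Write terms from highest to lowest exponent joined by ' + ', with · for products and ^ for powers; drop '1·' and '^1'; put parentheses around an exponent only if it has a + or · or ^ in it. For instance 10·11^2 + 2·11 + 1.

11 + 6

(0) 13|_5 = 2·5 + 3 ↦ 2·6 + 3|_6 = 15 ⇒ 14
(1) 14|_6 = 2·6 + 2 ↦ 2·7 + 2|_7 = 16 ⇒ 15
(2) 15|_7 = 2·7 + 1 ↦ 2·8 + 1|_8 = 17 ⇒ 16
(3) 16|_8 = 2·8 ↦ 2·9|_9 = 18 ⇒ 17
(4) 17|_9 = 9 + 8 ↦ 10 + 8|_10 = 18 ⇒ 17
(5) 17|_10 = 10 + 7 ↦ 11 + 7|_11 = 18 ⇒ 17
(6) 17|_11 = 11 + 6 ↦ 12 + 6|_12 = 18 ⇒ 17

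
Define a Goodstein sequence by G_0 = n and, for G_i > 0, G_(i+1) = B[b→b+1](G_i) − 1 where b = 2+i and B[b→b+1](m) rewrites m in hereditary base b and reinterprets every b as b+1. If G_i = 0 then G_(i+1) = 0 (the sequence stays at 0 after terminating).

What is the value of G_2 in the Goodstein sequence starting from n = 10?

(0) 10|_2 = 2^(2 + 1) + 2 ↦ 3^(3 + 1) + 3|_3 = 84 ⇒ 83
(1) 83|_3 = 3^(3 + 1) + 2 ↦ 4^(4 + 1) + 2|_4 = 1026 ⇒ 1025

1025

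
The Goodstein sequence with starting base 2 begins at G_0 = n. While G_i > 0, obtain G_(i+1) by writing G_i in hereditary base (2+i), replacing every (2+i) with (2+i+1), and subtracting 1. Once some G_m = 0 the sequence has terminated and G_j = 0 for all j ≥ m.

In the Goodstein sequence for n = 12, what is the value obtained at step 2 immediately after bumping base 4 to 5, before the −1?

15686

G_0 = 12. HB_2(12) = 2^(2 + 1) + 2^2. Bump = 108. G_1 = 107.
G_1 = 107. HB_3(107) = 3^(3 + 1) + 2·3^2 + 2·3 + 2. Bump = 1066. G_2 = 1065.
G_2 = 1065. HB_4(1065) = 4^(4 + 1) + 2·4^2 + 2·4 + 1. Bump = 15686. G_3 = 15685.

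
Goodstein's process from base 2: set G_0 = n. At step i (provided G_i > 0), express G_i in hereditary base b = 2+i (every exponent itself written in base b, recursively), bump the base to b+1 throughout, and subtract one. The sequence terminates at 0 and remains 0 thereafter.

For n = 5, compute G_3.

467

base 2: 5 = 2^2 + 1; at 3: 3^3 + 1 = 28; next = 27
base 3: 27 = 3^3; at 4: 4^4 = 256; next = 255
base 4: 255 = 3·4^3 + 3·4^2 + 3·4 + 3; at 5: 3·5^3 + 3·5^2 + 3·5 + 3 = 468; next = 467
base 5: 467 = 3·5^3 + 3·5^2 + 3·5 + 2; at 6: 3·6^3 + 3·6^2 + 3·6 + 2 = 776; next = 775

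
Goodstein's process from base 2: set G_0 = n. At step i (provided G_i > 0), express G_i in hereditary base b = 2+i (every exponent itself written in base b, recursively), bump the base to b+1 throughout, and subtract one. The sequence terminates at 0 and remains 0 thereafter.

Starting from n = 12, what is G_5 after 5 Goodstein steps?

5764910

12 —HB2→ 2^(2 + 1) + 2^2 —bump→ 3^(3 + 1) + 3^3 = 108 —(−1)→ 107
107 —HB3→ 3^(3 + 1) + 2·3^2 + 2·3 + 2 —bump→ 4^(4 + 1) + 2·4^2 + 2·4 + 2 = 1066 —(−1)→ 1065
1065 —HB4→ 4^(4 + 1) + 2·4^2 + 2·4 + 1 —bump→ 5^(5 + 1) + 2·5^2 + 2·5 + 1 = 15686 —(−1)→ 15685
15685 —HB5→ 5^(5 + 1) + 2·5^2 + 2·5 —bump→ 6^(6 + 1) + 2·6^2 + 2·6 = 280020 —(−1)→ 280019
280019 —HB6→ 6^(6 + 1) + 2·6^2 + 6 + 5 —bump→ 7^(7 + 1) + 2·7^2 + 7 + 5 = 5764911 —(−1)→ 5764910
5764910 —HB7→ 7^(7 + 1) + 2·7^2 + 7 + 4 —bump→ 8^(8 + 1) + 2·8^2 + 8 + 4 = 134217868 —(−1)→ 134217867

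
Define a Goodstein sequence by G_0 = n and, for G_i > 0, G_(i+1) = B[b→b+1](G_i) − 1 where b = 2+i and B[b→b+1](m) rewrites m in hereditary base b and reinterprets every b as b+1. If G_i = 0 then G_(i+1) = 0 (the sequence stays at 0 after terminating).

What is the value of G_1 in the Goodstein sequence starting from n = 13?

13 —HB2→ 2^(2 + 1) + 2^2 + 1 —bump→ 3^(3 + 1) + 3^3 + 1 = 109 —(−1)→ 108
108 —HB3→ 3^(3 + 1) + 3^3 —bump→ 4^(4 + 1) + 4^4 = 1280 —(−1)→ 1279

108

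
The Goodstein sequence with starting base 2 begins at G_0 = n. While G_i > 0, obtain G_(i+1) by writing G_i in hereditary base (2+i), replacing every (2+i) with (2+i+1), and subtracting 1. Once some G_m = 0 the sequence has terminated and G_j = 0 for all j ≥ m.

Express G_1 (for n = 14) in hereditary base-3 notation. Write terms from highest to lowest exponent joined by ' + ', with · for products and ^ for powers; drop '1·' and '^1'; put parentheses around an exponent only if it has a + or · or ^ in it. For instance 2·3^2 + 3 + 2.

3^(3 + 1) + 3^3 + 2

G_0=14  [base 2] 2^(2 + 1) + 2^2 + 2  →[2↦3]→  3^(3 + 1) + 3^3 + 3 = 111  −1 ⇒ G_1=110
G_1=110  [base 3] 3^(3 + 1) + 3^3 + 2  →[3↦4]→  4^(4 + 1) + 4^4 + 2 = 1282  −1 ⇒ G_2=1281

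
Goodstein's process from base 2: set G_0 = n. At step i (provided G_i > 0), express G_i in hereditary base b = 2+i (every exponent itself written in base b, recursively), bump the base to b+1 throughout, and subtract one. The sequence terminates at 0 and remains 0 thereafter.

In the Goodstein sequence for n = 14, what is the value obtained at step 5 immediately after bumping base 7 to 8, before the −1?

134404972

(0) 14|_2 = 2^(2 + 1) + 2^2 + 2 ↦ 3^(3 + 1) + 3^3 + 3|_3 = 111 ⇒ 110
(1) 110|_3 = 3^(3 + 1) + 3^3 + 2 ↦ 4^(4 + 1) + 4^4 + 2|_4 = 1282 ⇒ 1281
(2) 1281|_4 = 4^(4 + 1) + 4^4 + 1 ↦ 5^(5 + 1) + 5^5 + 1|_5 = 18751 ⇒ 18750
(3) 18750|_5 = 5^(5 + 1) + 5^5 ↦ 6^(6 + 1) + 6^6|_6 = 326592 ⇒ 326591
(4) 326591|_6 = 6^(6 + 1) + 5·6^5 + 5·6^4 + 5·6^3 + 5·6^2 + 5·6 + 5 ↦ 7^(7 + 1) + 5·7^5 + 5·7^4 + 5·7^3 + 5·7^2 + 5·7 + 5|_7 = 5862841 ⇒ 5862840
(5) 5862840|_7 = 7^(7 + 1) + 5·7^5 + 5·7^4 + 5·7^3 + 5·7^2 + 5·7 + 4 ↦ 8^(8 + 1) + 5·8^5 + 5·8^4 + 5·8^3 + 5·8^2 + 5·8 + 4|_8 = 134404972 ⇒ 134404971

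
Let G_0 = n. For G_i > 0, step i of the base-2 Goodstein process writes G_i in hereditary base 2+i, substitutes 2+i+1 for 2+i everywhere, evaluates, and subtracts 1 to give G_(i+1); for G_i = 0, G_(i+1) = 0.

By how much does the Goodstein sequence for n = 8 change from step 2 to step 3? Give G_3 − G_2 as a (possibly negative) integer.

G_0=8  [base 2] 2^(2 + 1)  →[2↦3]→  3^(3 + 1) = 81  −1 ⇒ G_1=80
G_1=80  [base 3] 2·3^3 + 2·3^2 + 2·3 + 2  →[3↦4]→  2·4^4 + 2·4^2 + 2·4 + 2 = 554  −1 ⇒ G_2=553
G_2=553  [base 4] 2·4^4 + 2·4^2 + 2·4 + 1  →[4↦5]→  2·5^5 + 2·5^2 + 2·5 + 1 = 6311  −1 ⇒ G_3=6310

5757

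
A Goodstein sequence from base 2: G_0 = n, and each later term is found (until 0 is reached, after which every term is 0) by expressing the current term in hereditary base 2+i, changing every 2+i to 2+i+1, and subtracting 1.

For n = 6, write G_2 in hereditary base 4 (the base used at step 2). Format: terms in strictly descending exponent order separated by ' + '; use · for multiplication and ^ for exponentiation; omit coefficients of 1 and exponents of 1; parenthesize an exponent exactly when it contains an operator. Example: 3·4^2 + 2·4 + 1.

i=0: 6 = 2^2 + 2 (b=2); 2→3: 3^3 + 3 = 30; 30−1 = 29
i=1: 29 = 3^3 + 2 (b=3); 3→4: 4^4 + 2 = 258; 258−1 = 257
i=2: 257 = 4^4 + 1 (b=4); 4→5: 5^5 + 1 = 3126; 3126−1 = 3125

4^4 + 1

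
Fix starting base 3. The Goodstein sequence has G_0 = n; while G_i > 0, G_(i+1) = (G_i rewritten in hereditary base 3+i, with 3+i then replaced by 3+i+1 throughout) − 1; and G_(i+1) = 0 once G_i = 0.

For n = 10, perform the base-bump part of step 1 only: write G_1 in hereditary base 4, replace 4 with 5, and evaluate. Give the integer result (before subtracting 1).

25

G_0 = 10. HB_3(10) = 3^2 + 1. Bump = 17. G_1 = 16.
G_1 = 16. HB_4(16) = 4^2. Bump = 25. G_2 = 24.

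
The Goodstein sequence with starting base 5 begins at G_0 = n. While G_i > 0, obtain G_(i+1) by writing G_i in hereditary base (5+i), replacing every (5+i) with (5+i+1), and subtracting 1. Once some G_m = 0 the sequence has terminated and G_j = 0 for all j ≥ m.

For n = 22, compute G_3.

G_0=22  [base 5] 4·5 + 2  →[5↦6]→  4·6 + 2 = 26  −1 ⇒ G_1=25
G_1=25  [base 6] 4·6 + 1  →[6↦7]→  4·7 + 1 = 29  −1 ⇒ G_2=28
G_2=28  [base 7] 4·7  →[7↦8]→  4·8 = 32  −1 ⇒ G_3=31

31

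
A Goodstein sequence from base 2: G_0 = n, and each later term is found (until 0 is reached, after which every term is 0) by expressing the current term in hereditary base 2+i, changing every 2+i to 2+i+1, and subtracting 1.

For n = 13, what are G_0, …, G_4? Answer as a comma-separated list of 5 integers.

i=0: 13 = 2^(2 + 1) + 2^2 + 1 (b=2); 2→3: 3^(3 + 1) + 3^3 + 1 = 109; 109−1 = 108
i=1: 108 = 3^(3 + 1) + 3^3 (b=3); 3→4: 4^(4 + 1) + 4^4 = 1280; 1280−1 = 1279
i=2: 1279 = 4^(4 + 1) + 3·4^3 + 3·4^2 + 3·4 + 3 (b=4); 4→5: 5^(5 + 1) + 3·5^3 + 3·5^2 + 3·5 + 3 = 16093; 16093−1 = 16092
i=3: 16092 = 5^(5 + 1) + 3·5^3 + 3·5^2 + 3·5 + 2 (b=5); 5→6: 6^(6 + 1) + 3·6^3 + 3·6^2 + 3·6 + 2 = 280712; 280712−1 = 280711

13, 108, 1279, 16092, 280711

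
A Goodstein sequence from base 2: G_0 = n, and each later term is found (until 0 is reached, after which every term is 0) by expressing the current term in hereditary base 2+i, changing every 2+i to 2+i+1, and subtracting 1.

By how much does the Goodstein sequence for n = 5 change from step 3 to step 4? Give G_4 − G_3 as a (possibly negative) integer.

G_0 = 5. HB_2(5) = 2^2 + 1. Bump = 28. G_1 = 27.
G_1 = 27. HB_3(27) = 3^3. Bump = 256. G_2 = 255.
G_2 = 255. HB_4(255) = 3·4^3 + 3·4^2 + 3·4 + 3. Bump = 468. G_3 = 467.
G_3 = 467. HB_5(467) = 3·5^3 + 3·5^2 + 3·5 + 2. Bump = 776. G_4 = 775.

308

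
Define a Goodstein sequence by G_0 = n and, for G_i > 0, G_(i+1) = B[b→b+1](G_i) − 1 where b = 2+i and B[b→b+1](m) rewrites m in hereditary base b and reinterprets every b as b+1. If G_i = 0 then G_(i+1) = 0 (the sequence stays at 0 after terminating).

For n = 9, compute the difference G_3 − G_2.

8819

G_0=9  [base 2] 2^(2 + 1) + 1  →[2↦3]→  3^(3 + 1) + 1 = 82  −1 ⇒ G_1=81
G_1=81  [base 3] 3^(3 + 1)  →[3↦4]→  4^(4 + 1) = 1024  −1 ⇒ G_2=1023
G_2=1023  [base 4] 3·4^4 + 3·4^3 + 3·4^2 + 3·4 + 3  →[4↦5]→  3·5^5 + 3·5^3 + 3·5^2 + 3·5 + 3 = 9843  −1 ⇒ G_3=9842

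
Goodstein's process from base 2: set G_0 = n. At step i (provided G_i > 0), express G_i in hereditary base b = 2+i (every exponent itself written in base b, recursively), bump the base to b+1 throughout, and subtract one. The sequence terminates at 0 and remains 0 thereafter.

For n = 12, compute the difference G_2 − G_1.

958

G_0 = 12. HB_2(12) = 2^(2 + 1) + 2^2. Bump = 108. G_1 = 107.
G_1 = 107. HB_3(107) = 3^(3 + 1) + 2·3^2 + 2·3 + 2. Bump = 1066. G_2 = 1065.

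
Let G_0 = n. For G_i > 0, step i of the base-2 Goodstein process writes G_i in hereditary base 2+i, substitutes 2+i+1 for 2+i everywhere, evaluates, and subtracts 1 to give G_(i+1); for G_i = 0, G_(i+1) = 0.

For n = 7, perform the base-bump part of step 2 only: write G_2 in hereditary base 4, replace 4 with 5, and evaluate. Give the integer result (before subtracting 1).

3128

base 2: 7 = 2^2 + 2 + 1; at 3: 3^3 + 3 + 1 = 31; next = 30
base 3: 30 = 3^3 + 3; at 4: 4^4 + 4 = 260; next = 259
base 4: 259 = 4^4 + 3; at 5: 5^5 + 3 = 3128; next = 3127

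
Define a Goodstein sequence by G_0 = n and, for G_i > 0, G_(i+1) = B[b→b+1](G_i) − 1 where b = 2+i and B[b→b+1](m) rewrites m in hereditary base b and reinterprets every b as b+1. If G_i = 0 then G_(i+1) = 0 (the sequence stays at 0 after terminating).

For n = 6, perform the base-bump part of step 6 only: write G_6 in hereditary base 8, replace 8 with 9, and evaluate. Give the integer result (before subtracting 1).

6 —HB2→ 2^2 + 2 —bump→ 3^3 + 3 = 30 —(−1)→ 29
29 —HB3→ 3^3 + 2 —bump→ 4^4 + 2 = 258 —(−1)→ 257
257 —HB4→ 4^4 + 1 —bump→ 5^5 + 1 = 3126 —(−1)→ 3125
3125 —HB5→ 5^5 —bump→ 6^6 = 46656 —(−1)→ 46655
46655 —HB6→ 5·6^5 + 5·6^4 + 5·6^3 + 5·6^2 + 5·6 + 5 —bump→ 5·7^5 + 5·7^4 + 5·7^3 + 5·7^2 + 5·7 + 5 = 98040 —(−1)→ 98039
98039 —HB7→ 5·7^5 + 5·7^4 + 5·7^3 + 5·7^2 + 5·7 + 4 —bump→ 5·8^5 + 5·8^4 + 5·8^3 + 5·8^2 + 5·8 + 4 = 187244 —(−1)→ 187243
187243 —HB8→ 5·8^5 + 5·8^4 + 5·8^3 + 5·8^2 + 5·8 + 3 —bump→ 5·9^5 + 5·9^4 + 5·9^3 + 5·9^2 + 5·9 + 3 = 332148 —(−1)→ 332147

332148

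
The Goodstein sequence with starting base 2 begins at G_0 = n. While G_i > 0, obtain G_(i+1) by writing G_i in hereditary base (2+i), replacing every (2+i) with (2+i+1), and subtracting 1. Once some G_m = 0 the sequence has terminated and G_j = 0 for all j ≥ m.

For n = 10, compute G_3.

15625

10 —HB2→ 2^(2 + 1) + 2 —bump→ 3^(3 + 1) + 3 = 84 —(−1)→ 83
83 —HB3→ 3^(3 + 1) + 2 —bump→ 4^(4 + 1) + 2 = 1026 —(−1)→ 1025
1025 —HB4→ 4^(4 + 1) + 1 —bump→ 5^(5 + 1) + 1 = 15626 —(−1)→ 15625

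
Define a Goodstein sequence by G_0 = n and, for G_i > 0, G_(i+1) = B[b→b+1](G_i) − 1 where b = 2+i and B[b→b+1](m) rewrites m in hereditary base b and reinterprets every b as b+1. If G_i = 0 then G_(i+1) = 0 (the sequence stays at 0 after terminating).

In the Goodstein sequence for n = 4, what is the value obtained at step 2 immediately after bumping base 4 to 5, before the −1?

step 0: 4 = 2^2; sub 3 for 2: 3^3; = 27; G_1 = 27−1 = 26
step 1: 26 = 2·3^2 + 2·3 + 2; sub 4 for 3: 2·4^2 + 2·4 + 2; = 42; G_2 = 42−1 = 41
step 2: 41 = 2·4^2 + 2·4 + 1; sub 5 for 4: 2·5^2 + 2·5 + 1; = 61; G_3 = 61−1 = 60

61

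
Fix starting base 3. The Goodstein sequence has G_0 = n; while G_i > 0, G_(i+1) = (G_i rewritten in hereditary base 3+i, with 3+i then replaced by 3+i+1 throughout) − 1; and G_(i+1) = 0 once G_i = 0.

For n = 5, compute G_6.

2

G_0 = 5. HB_3(5) = 3 + 2. Bump = 6. G_1 = 5.
G_1 = 5. HB_4(5) = 4 + 1. Bump = 6. G_2 = 5.
G_2 = 5. HB_5(5) = 5. Bump = 6. G_3 = 5.
G_3 = 5. HB_6(5) = 5. Bump = 5. G_4 = 4.
G_4 = 4. HB_7(4) = 4. Bump = 4. G_5 = 3.
G_5 = 3. HB_8(3) = 3. Bump = 3. G_6 = 2.
G_6 = 2. HB_9(2) = 2. Bump = 2. G_7 = 1.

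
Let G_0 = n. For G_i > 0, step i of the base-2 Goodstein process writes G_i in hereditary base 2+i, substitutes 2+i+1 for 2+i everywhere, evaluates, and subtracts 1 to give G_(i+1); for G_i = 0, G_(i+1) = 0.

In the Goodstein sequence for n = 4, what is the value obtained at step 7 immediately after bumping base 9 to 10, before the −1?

G_0=4  [base 2] 2^2  →[2↦3]→  3^3 = 27  −1 ⇒ G_1=26
G_1=26  [base 3] 2·3^2 + 2·3 + 2  →[3↦4]→  2·4^2 + 2·4 + 2 = 42  −1 ⇒ G_2=41
G_2=41  [base 4] 2·4^2 + 2·4 + 1  →[4↦5]→  2·5^2 + 2·5 + 1 = 61  −1 ⇒ G_3=60
G_3=60  [base 5] 2·5^2 + 2·5  →[5↦6]→  2·6^2 + 2·6 = 84  −1 ⇒ G_4=83
G_4=83  [base 6] 2·6^2 + 6 + 5  →[6↦7]→  2·7^2 + 7 + 5 = 110  −1 ⇒ G_5=109
G_5=109  [base 7] 2·7^2 + 7 + 4  →[7↦8]→  2·8^2 + 8 + 4 = 140  −1 ⇒ G_6=139
G_6=139  [base 8] 2·8^2 + 8 + 3  →[8↦9]→  2·9^2 + 9 + 3 = 174  −1 ⇒ G_7=173
G_7=173  [base 9] 2·9^2 + 9 + 2  →[9↦10]→  2·10^2 + 10 + 2 = 212  −1 ⇒ G_8=211

212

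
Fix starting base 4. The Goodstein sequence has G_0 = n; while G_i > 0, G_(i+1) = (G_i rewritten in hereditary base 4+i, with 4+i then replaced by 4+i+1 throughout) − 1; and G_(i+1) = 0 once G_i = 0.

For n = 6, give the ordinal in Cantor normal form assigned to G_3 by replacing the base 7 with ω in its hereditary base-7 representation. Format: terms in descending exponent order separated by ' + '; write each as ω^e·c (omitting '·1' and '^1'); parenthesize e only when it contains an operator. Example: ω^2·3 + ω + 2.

step 0: 6 = 4 + 2; sub 5 for 4: 5 + 2; = 7; G_1 = 7−1 = 6
step 1: 6 = 5 + 1; sub 6 for 5: 6 + 1; = 7; G_2 = 7−1 = 6
step 2: 6 = 6; sub 7 for 6: 7; = 7; G_3 = 7−1 = 6
step 3: 6 = 6; sub 8 for 7: 6; = 6; G_4 = 6−1 = 5

6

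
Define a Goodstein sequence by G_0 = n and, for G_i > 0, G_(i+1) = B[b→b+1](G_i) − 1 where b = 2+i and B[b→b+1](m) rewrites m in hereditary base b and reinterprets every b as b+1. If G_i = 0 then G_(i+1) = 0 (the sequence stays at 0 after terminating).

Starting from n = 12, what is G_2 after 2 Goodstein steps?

G_0=12  [base 2] 2^(2 + 1) + 2^2  →[2↦3]→  3^(3 + 1) + 3^3 = 108  −1 ⇒ G_1=107
G_1=107  [base 3] 3^(3 + 1) + 2·3^2 + 2·3 + 2  →[3↦4]→  4^(4 + 1) + 2·4^2 + 2·4 + 2 = 1066  −1 ⇒ G_2=1065
G_2=1065  [base 4] 4^(4 + 1) + 2·4^2 + 2·4 + 1  →[4↦5]→  5^(5 + 1) + 2·5^2 + 2·5 + 1 = 15686  −1 ⇒ G_3=15685

1065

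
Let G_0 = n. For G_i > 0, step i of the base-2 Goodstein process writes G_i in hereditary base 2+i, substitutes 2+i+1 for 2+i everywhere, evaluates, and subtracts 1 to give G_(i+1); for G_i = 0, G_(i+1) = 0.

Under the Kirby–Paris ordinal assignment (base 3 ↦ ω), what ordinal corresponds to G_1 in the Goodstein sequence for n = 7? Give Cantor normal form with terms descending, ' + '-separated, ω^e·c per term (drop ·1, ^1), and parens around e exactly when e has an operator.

ω^ω + ω

7 —HB2→ 2^2 + 2 + 1 —bump→ 3^3 + 3 + 1 = 31 —(−1)→ 30
30 —HB3→ 3^3 + 3 —bump→ 4^4 + 4 = 260 —(−1)→ 259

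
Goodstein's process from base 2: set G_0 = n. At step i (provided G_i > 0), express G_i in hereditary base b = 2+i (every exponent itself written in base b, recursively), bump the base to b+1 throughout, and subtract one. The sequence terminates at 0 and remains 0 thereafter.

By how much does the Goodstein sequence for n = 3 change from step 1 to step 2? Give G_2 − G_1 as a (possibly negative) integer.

0

G_0=3  [base 2] 2 + 1  →[2↦3]→  3 + 1 = 4  −1 ⇒ G_1=3
G_1=3  [base 3] 3  →[3↦4]→  4 = 4  −1 ⇒ G_2=3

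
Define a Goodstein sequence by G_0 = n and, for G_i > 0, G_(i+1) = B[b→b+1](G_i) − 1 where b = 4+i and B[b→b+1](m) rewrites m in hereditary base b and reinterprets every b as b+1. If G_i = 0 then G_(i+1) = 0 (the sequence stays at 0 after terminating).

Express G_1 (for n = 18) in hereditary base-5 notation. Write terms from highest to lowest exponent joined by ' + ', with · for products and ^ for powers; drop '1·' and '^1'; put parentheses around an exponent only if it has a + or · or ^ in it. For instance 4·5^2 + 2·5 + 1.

5^2 + 1

i=0: 18 = 4^2 + 2 (b=4); 4→5: 5^2 + 2 = 27; 27−1 = 26
i=1: 26 = 5^2 + 1 (b=5); 5→6: 6^2 + 1 = 37; 37−1 = 36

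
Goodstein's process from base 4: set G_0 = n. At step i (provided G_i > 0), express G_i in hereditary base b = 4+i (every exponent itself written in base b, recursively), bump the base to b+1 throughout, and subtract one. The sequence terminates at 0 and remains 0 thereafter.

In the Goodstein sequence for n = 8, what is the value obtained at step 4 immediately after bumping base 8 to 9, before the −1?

10

base 4: 8 = 2·4; at 5: 2·5 = 10; next = 9
base 5: 9 = 5 + 4; at 6: 6 + 4 = 10; next = 9
base 6: 9 = 6 + 3; at 7: 7 + 3 = 10; next = 9
base 7: 9 = 7 + 2; at 8: 8 + 2 = 10; next = 9
base 8: 9 = 8 + 1; at 9: 9 + 1 = 10; next = 9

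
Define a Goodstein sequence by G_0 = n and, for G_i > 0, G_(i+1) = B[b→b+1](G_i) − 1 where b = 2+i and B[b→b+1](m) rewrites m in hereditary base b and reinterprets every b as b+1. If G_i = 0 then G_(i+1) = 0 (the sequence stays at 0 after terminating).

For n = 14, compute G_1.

110

base 2: 14 = 2^(2 + 1) + 2^2 + 2; at 3: 3^(3 + 1) + 3^3 + 3 = 111; next = 110
base 3: 110 = 3^(3 + 1) + 3^3 + 2; at 4: 4^(4 + 1) + 4^4 + 2 = 1282; next = 1281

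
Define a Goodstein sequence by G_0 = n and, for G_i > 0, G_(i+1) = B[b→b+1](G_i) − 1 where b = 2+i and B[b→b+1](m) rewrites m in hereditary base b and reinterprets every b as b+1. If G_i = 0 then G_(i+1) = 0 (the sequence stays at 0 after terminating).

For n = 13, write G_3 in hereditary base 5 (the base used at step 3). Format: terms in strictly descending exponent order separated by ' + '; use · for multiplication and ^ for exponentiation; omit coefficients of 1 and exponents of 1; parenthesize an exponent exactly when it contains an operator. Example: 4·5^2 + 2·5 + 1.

(0) 13|_2 = 2^(2 + 1) + 2^2 + 1 ↦ 3^(3 + 1) + 3^3 + 1|_3 = 109 ⇒ 108
(1) 108|_3 = 3^(3 + 1) + 3^3 ↦ 4^(4 + 1) + 4^4|_4 = 1280 ⇒ 1279
(2) 1279|_4 = 4^(4 + 1) + 3·4^3 + 3·4^2 + 3·4 + 3 ↦ 5^(5 + 1) + 3·5^3 + 3·5^2 + 3·5 + 3|_5 = 16093 ⇒ 16092
(3) 16092|_5 = 5^(5 + 1) + 3·5^3 + 3·5^2 + 3·5 + 2 ↦ 6^(6 + 1) + 3·6^3 + 3·6^2 + 3·6 + 2|_6 = 280712 ⇒ 280711

5^(5 + 1) + 3·5^3 + 3·5^2 + 3·5 + 2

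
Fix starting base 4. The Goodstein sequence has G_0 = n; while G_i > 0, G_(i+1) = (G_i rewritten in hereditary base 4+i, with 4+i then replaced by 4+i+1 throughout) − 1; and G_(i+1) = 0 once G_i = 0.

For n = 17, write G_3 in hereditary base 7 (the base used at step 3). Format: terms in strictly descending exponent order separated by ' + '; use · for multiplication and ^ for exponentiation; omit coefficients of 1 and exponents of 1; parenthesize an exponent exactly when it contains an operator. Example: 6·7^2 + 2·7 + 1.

5·7 + 4

G_0=17  [base 4] 4^2 + 1  →[4↦5]→  5^2 + 1 = 26  −1 ⇒ G_1=25
G_1=25  [base 5] 5^2  →[5↦6]→  6^2 = 36  −1 ⇒ G_2=35
G_2=35  [base 6] 5·6 + 5  →[6↦7]→  5·7 + 5 = 40  −1 ⇒ G_3=39
G_3=39  [base 7] 5·7 + 4  →[7↦8]→  5·8 + 4 = 44  −1 ⇒ G_4=43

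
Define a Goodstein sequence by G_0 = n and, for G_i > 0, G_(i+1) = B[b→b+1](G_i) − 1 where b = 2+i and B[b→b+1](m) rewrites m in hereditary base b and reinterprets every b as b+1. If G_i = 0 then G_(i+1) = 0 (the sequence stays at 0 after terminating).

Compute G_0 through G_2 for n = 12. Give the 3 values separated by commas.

step 0: 12 = 2^(2 + 1) + 2^2; sub 3 for 2: 3^(3 + 1) + 3^3; = 108; G_1 = 108−1 = 107
step 1: 107 = 3^(3 + 1) + 2·3^2 + 2·3 + 2; sub 4 for 3: 4^(4 + 1) + 2·4^2 + 2·4 + 2; = 1066; G_2 = 1066−1 = 1065

12, 107, 1065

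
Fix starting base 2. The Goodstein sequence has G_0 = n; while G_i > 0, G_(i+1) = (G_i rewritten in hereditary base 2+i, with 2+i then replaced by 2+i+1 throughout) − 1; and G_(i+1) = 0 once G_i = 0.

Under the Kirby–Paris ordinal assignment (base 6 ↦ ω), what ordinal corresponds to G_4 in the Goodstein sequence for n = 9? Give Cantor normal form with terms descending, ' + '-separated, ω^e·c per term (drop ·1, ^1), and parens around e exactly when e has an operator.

G_0 = 9. HB_2(9) = 2^(2 + 1) + 1. Bump = 82. G_1 = 81.
G_1 = 81. HB_3(81) = 3^(3 + 1). Bump = 1024. G_2 = 1023.
G_2 = 1023. HB_4(1023) = 3·4^4 + 3·4^3 + 3·4^2 + 3·4 + 3. Bump = 9843. G_3 = 9842.
G_3 = 9842. HB_5(9842) = 3·5^5 + 3·5^3 + 3·5^2 + 3·5 + 2. Bump = 140744. G_4 = 140743.
G_4 = 140743. HB_6(140743) = 3·6^6 + 3·6^3 + 3·6^2 + 3·6 + 1. Bump = 2471827. G_5 = 2471826.

ω^ω·3 + ω^3·3 + ω^2·3 + ω·3 + 1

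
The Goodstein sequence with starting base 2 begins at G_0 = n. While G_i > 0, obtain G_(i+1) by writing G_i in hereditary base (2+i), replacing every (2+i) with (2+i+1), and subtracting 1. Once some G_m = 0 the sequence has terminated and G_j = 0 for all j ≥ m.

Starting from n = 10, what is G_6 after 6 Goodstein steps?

[0] 10 ≡ 2^(2 + 1) + 2 (base 2). Lift 3: 84. −1: 83.
[1] 83 ≡ 3^(3 + 1) + 2 (base 3). Lift 4: 1026. −1: 1025.
[2] 1025 ≡ 4^(4 + 1) + 1 (base 4). Lift 5: 15626. −1: 15625.
[3] 15625 ≡ 5^(5 + 1) (base 5). Lift 6: 279936. −1: 279935.
[4] 279935 ≡ 5·6^6 + 5·6^5 + 5·6^4 + 5·6^3 + 5·6^2 + 5·6 + 5 (base 6). Lift 7: 4215755. −1: 4215754.
[5] 4215754 ≡ 5·7^7 + 5·7^5 + 5·7^4 + 5·7^3 + 5·7^2 + 5·7 + 4 (base 7). Lift 8: 84073324. −1: 84073323.
[6] 84073323 ≡ 5·8^8 + 5·8^5 + 5·8^4 + 5·8^3 + 5·8^2 + 5·8 + 3 (base 8). Lift 9: 1937434593. −1: 1937434592.

84073323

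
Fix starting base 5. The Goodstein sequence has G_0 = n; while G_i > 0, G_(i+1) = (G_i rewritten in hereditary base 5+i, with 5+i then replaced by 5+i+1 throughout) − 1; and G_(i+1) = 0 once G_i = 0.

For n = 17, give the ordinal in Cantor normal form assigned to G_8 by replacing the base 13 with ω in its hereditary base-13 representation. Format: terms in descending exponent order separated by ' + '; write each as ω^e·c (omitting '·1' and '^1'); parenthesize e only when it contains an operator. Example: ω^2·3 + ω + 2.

ω·2 + 2

i=0: 17 = 3·5 + 2 (b=5); 5→6: 3·6 + 2 = 20; 20−1 = 19
i=1: 19 = 3·6 + 1 (b=6); 6→7: 3·7 + 1 = 22; 22−1 = 21
i=2: 21 = 3·7 (b=7); 7→8: 3·8 = 24; 24−1 = 23
i=3: 23 = 2·8 + 7 (b=8); 8→9: 2·9 + 7 = 25; 25−1 = 24
i=4: 24 = 2·9 + 6 (b=9); 9→10: 2·10 + 6 = 26; 26−1 = 25
i=5: 25 = 2·10 + 5 (b=10); 10→11: 2·11 + 5 = 27; 27−1 = 26
i=6: 26 = 2·11 + 4 (b=11); 11→12: 2·12 + 4 = 28; 28−1 = 27
i=7: 27 = 2·12 + 3 (b=12); 12→13: 2·13 + 3 = 29; 29−1 = 28
i=8: 28 = 2·13 + 2 (b=13); 13→14: 2·14 + 2 = 30; 30−1 = 29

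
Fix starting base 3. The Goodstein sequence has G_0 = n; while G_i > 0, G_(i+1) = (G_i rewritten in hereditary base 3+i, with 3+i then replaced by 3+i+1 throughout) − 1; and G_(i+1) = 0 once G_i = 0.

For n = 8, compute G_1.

9

(0) 8|_3 = 2·3 + 2 ↦ 2·4 + 2|_4 = 10 ⇒ 9
(1) 9|_4 = 2·4 + 1 ↦ 2·5 + 1|_5 = 11 ⇒ 10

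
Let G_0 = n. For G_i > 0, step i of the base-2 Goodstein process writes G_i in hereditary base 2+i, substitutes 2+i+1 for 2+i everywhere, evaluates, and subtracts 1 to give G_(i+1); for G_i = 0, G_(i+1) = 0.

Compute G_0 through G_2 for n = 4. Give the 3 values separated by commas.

step 0: 4 = 2^2; sub 3 for 2: 3^3; = 27; G_1 = 27−1 = 26
step 1: 26 = 2·3^2 + 2·3 + 2; sub 4 for 3: 2·4^2 + 2·4 + 2; = 42; G_2 = 42−1 = 41

4, 26, 41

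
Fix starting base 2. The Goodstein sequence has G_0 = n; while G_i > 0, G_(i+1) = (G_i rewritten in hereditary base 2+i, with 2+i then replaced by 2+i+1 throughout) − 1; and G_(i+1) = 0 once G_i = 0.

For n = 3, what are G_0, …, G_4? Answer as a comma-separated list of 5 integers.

[0] 3 ≡ 2 + 1 (base 2). Lift 3: 4. −1: 3.
[1] 3 ≡ 3 (base 3). Lift 4: 4. −1: 3.
[2] 3 ≡ 3 (base 4). Lift 5: 3. −1: 2.
[3] 2 ≡ 2 (base 5). Lift 6: 2. −1: 1.

3, 3, 3, 2, 1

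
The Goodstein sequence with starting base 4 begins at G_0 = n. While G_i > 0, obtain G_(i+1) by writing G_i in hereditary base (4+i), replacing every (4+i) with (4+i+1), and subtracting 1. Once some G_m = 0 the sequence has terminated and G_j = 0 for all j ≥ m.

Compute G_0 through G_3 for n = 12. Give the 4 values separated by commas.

G_0 = 12. HB_4(12) = 3·4. Bump = 15. G_1 = 14.
G_1 = 14. HB_5(14) = 2·5 + 4. Bump = 16. G_2 = 15.
G_2 = 15. HB_6(15) = 2·6 + 3. Bump = 17. G_3 = 16.

12, 14, 15, 16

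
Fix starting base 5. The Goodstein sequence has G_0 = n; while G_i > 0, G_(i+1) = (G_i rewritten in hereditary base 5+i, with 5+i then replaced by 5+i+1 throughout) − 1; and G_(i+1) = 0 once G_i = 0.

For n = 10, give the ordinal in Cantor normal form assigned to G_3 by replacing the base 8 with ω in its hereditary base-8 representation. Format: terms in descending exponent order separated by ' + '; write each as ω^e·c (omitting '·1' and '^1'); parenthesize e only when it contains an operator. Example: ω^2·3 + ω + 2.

ω + 3

(0) 10|_5 = 2·5 ↦ 2·6|_6 = 12 ⇒ 11
(1) 11|_6 = 6 + 5 ↦ 7 + 5|_7 = 12 ⇒ 11
(2) 11|_7 = 7 + 4 ↦ 8 + 4|_8 = 12 ⇒ 11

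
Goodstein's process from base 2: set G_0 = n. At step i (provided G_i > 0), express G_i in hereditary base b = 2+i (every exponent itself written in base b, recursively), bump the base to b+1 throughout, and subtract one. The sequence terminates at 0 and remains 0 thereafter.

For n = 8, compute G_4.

93395

(0) 8|_2 = 2^(2 + 1) ↦ 3^(3 + 1)|_3 = 81 ⇒ 80
(1) 80|_3 = 2·3^3 + 2·3^2 + 2·3 + 2 ↦ 2·4^4 + 2·4^2 + 2·4 + 2|_4 = 554 ⇒ 553
(2) 553|_4 = 2·4^4 + 2·4^2 + 2·4 + 1 ↦ 2·5^5 + 2·5^2 + 2·5 + 1|_5 = 6311 ⇒ 6310
(3) 6310|_5 = 2·5^5 + 2·5^2 + 2·5 ↦ 2·6^6 + 2·6^2 + 2·6|_6 = 93396 ⇒ 93395
(4) 93395|_6 = 2·6^6 + 2·6^2 + 6 + 5 ↦ 2·7^7 + 2·7^2 + 7 + 5|_7 = 1647196 ⇒ 1647195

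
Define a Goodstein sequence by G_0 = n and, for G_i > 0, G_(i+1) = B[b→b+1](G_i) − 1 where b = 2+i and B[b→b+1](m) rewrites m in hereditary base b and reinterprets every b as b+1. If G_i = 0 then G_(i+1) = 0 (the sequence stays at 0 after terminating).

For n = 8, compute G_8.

step 0: 8 = 2^(2 + 1); sub 3 for 2: 3^(3 + 1); = 81; G_1 = 81−1 = 80
step 1: 80 = 2·3^3 + 2·3^2 + 2·3 + 2; sub 4 for 3: 2·4^4 + 2·4^2 + 2·4 + 2; = 554; G_2 = 554−1 = 553
step 2: 553 = 2·4^4 + 2·4^2 + 2·4 + 1; sub 5 for 4: 2·5^5 + 2·5^2 + 2·5 + 1; = 6311; G_3 = 6311−1 = 6310
step 3: 6310 = 2·5^5 + 2·5^2 + 2·5; sub 6 for 5: 2·6^6 + 2·6^2 + 2·6; = 93396; G_4 = 93396−1 = 93395
step 4: 93395 = 2·6^6 + 2·6^2 + 6 + 5; sub 7 for 6: 2·7^7 + 2·7^2 + 7 + 5; = 1647196; G_5 = 1647196−1 = 1647195
step 5: 1647195 = 2·7^7 + 2·7^2 + 7 + 4; sub 8 for 7: 2·8^8 + 2·8^2 + 8 + 4; = 33554572; G_6 = 33554572−1 = 33554571
step 6: 33554571 = 2·8^8 + 2·8^2 + 8 + 3; sub 9 for 8: 2·9^9 + 2·9^2 + 9 + 3; = 774841152; G_7 = 774841152−1 = 774841151
step 7: 774841151 = 2·9^9 + 2·9^2 + 9 + 2; sub 10 for 9: 2·10^10 + 2·10^2 + 10 + 2; = 20000000212; G_8 = 20000000212−1 = 20000000211

20000000211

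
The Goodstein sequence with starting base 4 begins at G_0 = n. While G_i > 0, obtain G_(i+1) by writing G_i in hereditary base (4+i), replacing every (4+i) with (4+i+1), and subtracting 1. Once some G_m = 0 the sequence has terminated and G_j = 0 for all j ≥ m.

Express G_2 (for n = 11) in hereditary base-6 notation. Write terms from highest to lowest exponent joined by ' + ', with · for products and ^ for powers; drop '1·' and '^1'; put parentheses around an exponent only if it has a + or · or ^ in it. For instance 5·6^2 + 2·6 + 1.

[0] 11 ≡ 2·4 + 3 (base 4). Lift 5: 13. −1: 12.
[1] 12 ≡ 2·5 + 2 (base 5). Lift 6: 14. −1: 13.
[2] 13 ≡ 2·6 + 1 (base 6). Lift 7: 15. −1: 14.

2·6 + 1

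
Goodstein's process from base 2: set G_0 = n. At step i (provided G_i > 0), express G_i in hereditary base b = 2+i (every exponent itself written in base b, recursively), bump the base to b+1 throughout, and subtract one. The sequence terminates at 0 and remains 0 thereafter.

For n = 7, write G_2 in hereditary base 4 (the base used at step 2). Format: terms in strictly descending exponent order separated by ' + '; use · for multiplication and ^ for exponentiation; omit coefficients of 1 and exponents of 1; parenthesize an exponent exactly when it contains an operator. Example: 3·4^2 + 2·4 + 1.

step 0: 7 = 2^2 + 2 + 1; sub 3 for 2: 3^3 + 3 + 1; = 31; G_1 = 31−1 = 30
step 1: 30 = 3^3 + 3; sub 4 for 3: 4^4 + 4; = 260; G_2 = 260−1 = 259
step 2: 259 = 4^4 + 3; sub 5 for 4: 5^5 + 3; = 3128; G_3 = 3128−1 = 3127

4^4 + 3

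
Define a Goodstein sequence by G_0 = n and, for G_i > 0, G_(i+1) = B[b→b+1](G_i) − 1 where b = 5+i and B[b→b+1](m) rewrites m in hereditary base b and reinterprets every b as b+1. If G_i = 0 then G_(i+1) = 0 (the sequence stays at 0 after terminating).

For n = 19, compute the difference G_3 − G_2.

2

G_0 = 19. HB_5(19) = 3·5 + 4. Bump = 22. G_1 = 21.
G_1 = 21. HB_6(21) = 3·6 + 3. Bump = 24. G_2 = 23.
G_2 = 23. HB_7(23) = 3·7 + 2. Bump = 26. G_3 = 25.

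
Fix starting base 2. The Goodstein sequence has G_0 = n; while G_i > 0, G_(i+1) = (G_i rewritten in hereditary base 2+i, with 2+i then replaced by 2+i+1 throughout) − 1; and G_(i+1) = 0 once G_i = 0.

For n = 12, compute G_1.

G_0 = 12. HB_2(12) = 2^(2 + 1) + 2^2. Bump = 108. G_1 = 107.
G_1 = 107. HB_3(107) = 3^(3 + 1) + 2·3^2 + 2·3 + 2. Bump = 1066. G_2 = 1065.

107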